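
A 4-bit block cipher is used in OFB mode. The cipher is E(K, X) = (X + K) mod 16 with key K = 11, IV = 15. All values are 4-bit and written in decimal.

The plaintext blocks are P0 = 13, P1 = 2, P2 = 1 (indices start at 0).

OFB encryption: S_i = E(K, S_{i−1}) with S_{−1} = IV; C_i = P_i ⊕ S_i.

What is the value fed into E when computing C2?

C0: S = E(K, 15) = 10; 13 ⊕ 10 = 7.
C1: S = E(K, 10) = 5; 2 ⊕ 5 = 7.
C2: S = E(K, 5) = 0; 1 ⊕ 0 = 1.
So the input to E for block 2 is 5.

5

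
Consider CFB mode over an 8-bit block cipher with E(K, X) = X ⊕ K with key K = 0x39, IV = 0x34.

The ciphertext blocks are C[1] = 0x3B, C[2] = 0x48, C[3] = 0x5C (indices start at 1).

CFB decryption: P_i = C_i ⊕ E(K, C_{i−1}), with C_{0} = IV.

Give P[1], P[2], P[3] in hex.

P[1] = 0x36, P[2] = 0x4A, P[3] = 0x2D

P[1]: E(K, 0x34) = 0x0D; 0x3B ⊕ 0x0D = 0x36.
P[2]: E(K, 0x3B) = 0x02; 0x48 ⊕ 0x02 = 0x4A.
P[3]: E(K, 0x48) = 0x71; 0x5C ⊕ 0x71 = 0x2D.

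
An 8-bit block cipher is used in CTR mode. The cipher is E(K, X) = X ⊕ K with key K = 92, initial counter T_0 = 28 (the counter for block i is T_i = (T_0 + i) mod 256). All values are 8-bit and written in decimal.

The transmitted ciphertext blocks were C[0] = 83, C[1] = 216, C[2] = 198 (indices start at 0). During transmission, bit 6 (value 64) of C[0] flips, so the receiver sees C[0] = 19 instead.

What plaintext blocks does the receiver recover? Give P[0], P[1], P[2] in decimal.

CTR decryption: S_i = E(K, T_i) where T_i is the counter for block i; P_i = C_i ⊕ S_i.
Only C[0] changed, to 19. In CTR, a change in C_i flips the same bit in P_i only; the keystream is unaffected. Decrypting the received ciphertext:
P[0]: T = 28, S = E(K, T) = 64; 19 ⊕ 64 = 83.
P[1]: T = 29, S = E(K, T) = 65; 216 ⊕ 65 = 153.
P[2]: T = 30, S = E(K, T) = 66; 198 ⊕ 66 = 132.
Blocks that differ from the original plaintext: P[0].

P[0] = 83, P[1] = 153, P[2] = 132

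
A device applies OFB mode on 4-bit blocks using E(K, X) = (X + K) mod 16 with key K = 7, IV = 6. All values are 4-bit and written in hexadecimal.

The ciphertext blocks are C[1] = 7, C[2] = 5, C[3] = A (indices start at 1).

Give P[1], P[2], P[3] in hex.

P[1] = A, P[2] = 1, P[3] = 1

OFB decryption: S_i = E(K, S_{i−1}) with S_{0} = IV; P_i = C_i ⊕ S_i.
P[1]: S = E(K, 6) = D; 7 ⊕ D = A.
P[2]: S = E(K, D) = 4; 5 ⊕ 4 = 1.
P[3]: S = E(K, 4) = B; A ⊕ B = 1.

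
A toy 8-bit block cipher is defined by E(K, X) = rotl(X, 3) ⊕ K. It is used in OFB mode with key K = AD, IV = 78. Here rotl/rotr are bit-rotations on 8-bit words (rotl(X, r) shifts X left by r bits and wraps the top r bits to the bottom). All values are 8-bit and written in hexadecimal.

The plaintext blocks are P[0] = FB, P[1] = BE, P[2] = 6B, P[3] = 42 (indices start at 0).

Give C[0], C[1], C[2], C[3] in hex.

OFB encryption: S_i = E(K, S_{i−1}) with S_{−1} = IV; C_i = P_i ⊕ S_i.
C[0]: S = E(K, 78) = 6E; FB ⊕ 6E = 95.
C[1]: S = E(K, 6E) = DE; BE ⊕ DE = 60.
C[2]: S = E(K, DE) = 5B; 6B ⊕ 5B = 30.
C[3]: S = E(K, 5B) = 77; 42 ⊕ 77 = 35.

C[0] = 95, C[1] = 60, C[2] = 30, C[3] = 35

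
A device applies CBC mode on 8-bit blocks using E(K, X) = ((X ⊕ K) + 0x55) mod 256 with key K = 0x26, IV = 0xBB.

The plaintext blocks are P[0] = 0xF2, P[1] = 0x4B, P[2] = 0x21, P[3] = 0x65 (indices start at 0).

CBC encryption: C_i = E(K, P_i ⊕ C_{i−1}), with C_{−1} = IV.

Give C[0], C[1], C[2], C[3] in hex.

C[0]: P[0] ⊕ 0xBB = 0x49; E(K, 0x49) = 0xC4.
C[1]: P[1] ⊕ 0xC4 = 0x8F; E(K, 0x8F) = 0xFE.
C[2]: P[2] ⊕ 0xFE = 0xDF; E(K, 0xDF) = 0x4E.
C[3]: P[3] ⊕ 0x4E = 0x2B; E(K, 0x2B) = 0x62.

C[0] = 0xC4, C[1] = 0xFE, C[2] = 0x4E, C[3] = 0x62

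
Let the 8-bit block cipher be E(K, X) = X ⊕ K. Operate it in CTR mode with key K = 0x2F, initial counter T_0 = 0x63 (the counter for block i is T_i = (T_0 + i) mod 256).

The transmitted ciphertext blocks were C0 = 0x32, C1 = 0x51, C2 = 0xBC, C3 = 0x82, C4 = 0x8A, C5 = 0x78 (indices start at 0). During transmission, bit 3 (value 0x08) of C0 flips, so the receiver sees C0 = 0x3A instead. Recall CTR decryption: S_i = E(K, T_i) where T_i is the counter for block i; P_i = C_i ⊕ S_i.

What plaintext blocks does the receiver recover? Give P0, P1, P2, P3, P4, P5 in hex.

P0 = 0x76, P1 = 0x1A, P2 = 0xF6, P3 = 0xCB, P4 = 0xC2, P5 = 0x3F

Only C0 changed, to 0x3A. In CTR, a change in C_i flips the same bit in P_i only; the keystream is unaffected. Decrypting the received ciphertext:
P0: T = 0x63, S = E(K, T) = 0x4C; 0x3A ⊕ 0x4C = 0x76.
P1: T = 0x64, S = E(K, T) = 0x4B; 0x51 ⊕ 0x4B = 0x1A.
P2: T = 0x65, S = E(K, T) = 0x4A; 0xBC ⊕ 0x4A = 0xF6.
P3: T = 0x66, S = E(K, T) = 0x49; 0x82 ⊕ 0x49 = 0xCB.
P4: T = 0x67, S = E(K, T) = 0x48; 0x8A ⊕ 0x48 = 0xC2.
P5: T = 0x68, S = E(K, T) = 0x47; 0x78 ⊕ 0x47 = 0x3F.
Blocks that differ from the original plaintext: P0.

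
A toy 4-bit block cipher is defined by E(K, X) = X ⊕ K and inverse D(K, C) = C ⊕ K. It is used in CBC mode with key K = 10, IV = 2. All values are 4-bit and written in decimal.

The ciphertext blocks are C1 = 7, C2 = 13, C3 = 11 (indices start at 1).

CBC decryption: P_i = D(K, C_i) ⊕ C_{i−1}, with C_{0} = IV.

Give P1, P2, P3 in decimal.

P1: D(K, 7) = 13; 13 ⊕ 2 = 15.
P2: D(K, 13) = 7; 7 ⊕ 7 = 0.
P3: D(K, 11) = 1; 1 ⊕ 13 = 12.

P1 = 15, P2 = 0, P3 = 12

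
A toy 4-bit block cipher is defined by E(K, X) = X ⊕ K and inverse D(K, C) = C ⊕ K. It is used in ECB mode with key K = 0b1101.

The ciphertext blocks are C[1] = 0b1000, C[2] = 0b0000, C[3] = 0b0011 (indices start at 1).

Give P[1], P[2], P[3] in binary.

P[1] = 0b0101, P[2] = 0b1101, P[3] = 0b1110

ECB decryption: P_i = D(K, C_i).
P[1]: D(K, 0b1000) = 0b0101.
P[2]: D(K, 0b0000) = 0b1101.
P[3]: D(K, 0b0011) = 0b1110.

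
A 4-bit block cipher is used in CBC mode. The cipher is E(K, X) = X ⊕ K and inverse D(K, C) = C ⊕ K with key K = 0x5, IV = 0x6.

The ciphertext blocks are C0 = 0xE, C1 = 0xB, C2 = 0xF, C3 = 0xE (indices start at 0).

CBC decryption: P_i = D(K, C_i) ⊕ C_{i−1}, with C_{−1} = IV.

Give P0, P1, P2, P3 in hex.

P0 = 0xD, P1 = 0x0, P2 = 0x1, P3 = 0x4

P0: D(K, 0xE) = 0xB; 0xB ⊕ 0x6 = 0xD.
P1: D(K, 0xB) = 0xE; 0xE ⊕ 0xE = 0x0.
P2: D(K, 0xF) = 0xA; 0xA ⊕ 0xB = 0x1.
P3: D(K, 0xE) = 0xB; 0xB ⊕ 0xF = 0x4.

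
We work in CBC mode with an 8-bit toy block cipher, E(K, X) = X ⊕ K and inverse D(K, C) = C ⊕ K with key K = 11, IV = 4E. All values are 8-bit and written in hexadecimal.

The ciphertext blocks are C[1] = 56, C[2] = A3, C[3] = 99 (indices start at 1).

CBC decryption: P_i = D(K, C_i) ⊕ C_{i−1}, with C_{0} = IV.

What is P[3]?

P[3]: D(K, 99) = 88; 88 ⊕ A3 = 2B.

P[3] = 2B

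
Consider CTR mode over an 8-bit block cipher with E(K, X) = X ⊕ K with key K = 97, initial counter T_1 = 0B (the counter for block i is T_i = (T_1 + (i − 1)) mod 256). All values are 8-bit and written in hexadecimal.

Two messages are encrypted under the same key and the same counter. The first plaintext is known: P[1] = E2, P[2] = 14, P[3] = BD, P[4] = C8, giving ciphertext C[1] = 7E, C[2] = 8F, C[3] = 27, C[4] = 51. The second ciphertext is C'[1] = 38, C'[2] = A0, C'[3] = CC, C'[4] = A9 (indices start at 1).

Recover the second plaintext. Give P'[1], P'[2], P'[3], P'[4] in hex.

P'[1] = A4, P'[2] = 3B, P'[3] = 56, P'[4] = 30

In CTR with a reused counter, both messages share the same keystream S_i, so C_i ⊕ C'_i = P_i ⊕ P'_i and thus P'_i = P_i ⊕ C_i ⊕ C'_i.
P'[1]: E2 ⊕ 7E ⊕ 38 = A4.
P'[2]: 14 ⊕ 8F ⊕ A0 = 3B.
P'[3]: BD ⊕ 27 ⊕ CC = 56.
P'[4]: C8 ⊕ 51 ⊕ A9 = 30.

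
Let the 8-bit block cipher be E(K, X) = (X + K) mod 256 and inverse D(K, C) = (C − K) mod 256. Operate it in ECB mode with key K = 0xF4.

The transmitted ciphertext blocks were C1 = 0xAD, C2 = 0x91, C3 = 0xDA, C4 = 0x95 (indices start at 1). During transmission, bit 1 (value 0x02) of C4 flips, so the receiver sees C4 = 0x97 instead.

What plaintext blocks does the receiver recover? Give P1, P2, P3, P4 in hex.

P1 = 0xB9, P2 = 0x9D, P3 = 0xE6, P4 = 0xA3

ECB decryption: P_i = D(K, C_i).
Only C4 changed, to 0x97. In ECB, a change in C_i affects only P_i. Decrypting the received ciphertext:
P1: D(K, 0xAD) = 0xB9.
P2: D(K, 0x91) = 0x9D.
P3: D(K, 0xDA) = 0xE6.
P4: D(K, 0x97) = 0xA3.
Blocks that differ from the original plaintext: P4.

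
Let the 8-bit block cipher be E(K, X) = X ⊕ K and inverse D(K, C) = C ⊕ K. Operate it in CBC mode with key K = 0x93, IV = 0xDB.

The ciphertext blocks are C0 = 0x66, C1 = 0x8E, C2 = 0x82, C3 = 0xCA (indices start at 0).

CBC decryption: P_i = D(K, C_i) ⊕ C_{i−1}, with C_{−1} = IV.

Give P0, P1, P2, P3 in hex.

P0: D(K, 0x66) = 0xF5; 0xF5 ⊕ 0xDB = 0x2E.
P1: D(K, 0x8E) = 0x1D; 0x1D ⊕ 0x66 = 0x7B.
P2: D(K, 0x82) = 0x11; 0x11 ⊕ 0x8E = 0x9F.
P3: D(K, 0xCA) = 0x59; 0x59 ⊕ 0x82 = 0xDB.

P0 = 0x2E, P1 = 0x7B, P2 = 0x9F, P3 = 0xDB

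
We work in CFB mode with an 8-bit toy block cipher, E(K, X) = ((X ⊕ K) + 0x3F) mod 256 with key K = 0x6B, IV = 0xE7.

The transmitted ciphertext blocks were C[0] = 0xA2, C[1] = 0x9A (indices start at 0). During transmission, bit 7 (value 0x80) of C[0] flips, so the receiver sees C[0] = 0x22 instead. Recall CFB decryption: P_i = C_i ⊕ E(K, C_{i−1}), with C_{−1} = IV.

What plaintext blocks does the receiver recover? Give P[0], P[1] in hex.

P[0] = 0xE9, P[1] = 0x12

Only C[0] changed, to 0x22. In CFB, a change in C_i flips the same bit in P_i and garbles P_{i+1}. Decrypting the received ciphertext:
P[0]: E(K, 0xE7) = 0xCB; 0x22 ⊕ 0xCB = 0xE9.
P[1]: E(K, 0x22) = 0x88; 0x9A ⊕ 0x88 = 0x12.
Blocks that differ from the original plaintext: P[0], P[1].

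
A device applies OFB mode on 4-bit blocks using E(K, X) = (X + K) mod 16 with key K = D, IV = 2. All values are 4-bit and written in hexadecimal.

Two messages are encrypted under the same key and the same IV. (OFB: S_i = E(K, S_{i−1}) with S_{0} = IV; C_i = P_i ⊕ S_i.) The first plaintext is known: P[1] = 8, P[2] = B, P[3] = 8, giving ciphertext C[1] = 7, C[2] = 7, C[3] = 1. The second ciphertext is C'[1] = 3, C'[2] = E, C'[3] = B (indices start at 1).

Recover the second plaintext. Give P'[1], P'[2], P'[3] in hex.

P'[1] = C, P'[2] = 2, P'[3] = 2

In OFB with a reused IV, both messages share the same keystream S_i, so C_i ⊕ C'_i = P_i ⊕ P'_i and thus P'_i = P_i ⊕ C_i ⊕ C'_i.
P'[1]: 8 ⊕ 7 ⊕ 3 = C.
P'[2]: B ⊕ 7 ⊕ E = 2.
P'[3]: 8 ⊕ 1 ⊕ B = 2.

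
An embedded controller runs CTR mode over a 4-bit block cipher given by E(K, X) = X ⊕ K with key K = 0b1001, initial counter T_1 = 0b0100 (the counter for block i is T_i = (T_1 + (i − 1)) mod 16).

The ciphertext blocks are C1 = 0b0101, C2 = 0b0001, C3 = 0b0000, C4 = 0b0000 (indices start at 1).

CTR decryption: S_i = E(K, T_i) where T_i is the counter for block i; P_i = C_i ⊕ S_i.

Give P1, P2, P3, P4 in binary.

P1 = 0b1000, P2 = 0b1101, P3 = 0b1111, P4 = 0b1110

P1: T = 0b0100, S = E(K, T) = 0b1101; 0b0101 ⊕ 0b1101 = 0b1000.
P2: T = 0b0101, S = E(K, T) = 0b1100; 0b0001 ⊕ 0b1100 = 0b1101.
P3: T = 0b0110, S = E(K, T) = 0b1111; 0b0000 ⊕ 0b1111 = 0b1111.
P4: T = 0b0111, S = E(K, T) = 0b1110; 0b0000 ⊕ 0b1110 = 0b1110.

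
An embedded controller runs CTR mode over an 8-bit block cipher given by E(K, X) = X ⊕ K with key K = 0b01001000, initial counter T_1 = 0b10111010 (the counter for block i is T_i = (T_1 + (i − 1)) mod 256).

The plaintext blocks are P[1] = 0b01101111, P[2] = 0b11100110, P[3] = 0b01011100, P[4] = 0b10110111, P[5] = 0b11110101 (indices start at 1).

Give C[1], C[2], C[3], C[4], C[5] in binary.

CTR encryption: S_i = E(K, T_i) where T_i is the counter for block i; C_i = P_i ⊕ S_i.
C[1]: T = 0b10111010, S = E(K, T) = 0b11110010; 0b01101111 ⊕ 0b11110010 = 0b10011101.
C[2]: T = 0b10111011, S = E(K, T) = 0b11110011; 0b11100110 ⊕ 0b11110011 = 0b00010101.
C[3]: T = 0b10111100, S = E(K, T) = 0b11110100; 0b01011100 ⊕ 0b11110100 = 0b10101000.
C[4]: T = 0b10111101, S = E(K, T) = 0b11110101; 0b10110111 ⊕ 0b11110101 = 0b01000010.
C[5]: T = 0b10111110, S = E(K, T) = 0b11110110; 0b11110101 ⊕ 0b11110110 = 0b00000011.

C[1] = 0b10011101, C[2] = 0b00010101, C[3] = 0b10101000, C[4] = 0b01000010, C[5] = 0b00000011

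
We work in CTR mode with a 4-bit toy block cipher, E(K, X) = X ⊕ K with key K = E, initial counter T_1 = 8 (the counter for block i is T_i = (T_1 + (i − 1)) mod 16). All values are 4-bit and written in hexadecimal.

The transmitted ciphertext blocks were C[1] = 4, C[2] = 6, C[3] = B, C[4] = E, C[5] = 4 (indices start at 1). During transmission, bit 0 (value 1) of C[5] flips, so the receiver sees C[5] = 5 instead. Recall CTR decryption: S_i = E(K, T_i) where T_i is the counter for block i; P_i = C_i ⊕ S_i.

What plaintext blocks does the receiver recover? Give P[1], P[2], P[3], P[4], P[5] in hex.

Only C[5] changed, to 5. In CTR, a change in C_i flips the same bit in P_i only; the keystream is unaffected. Decrypting the received ciphertext:
P[1]: T = 8, S = E(K, T) = 6; 4 ⊕ 6 = 2.
P[2]: T = 9, S = E(K, T) = 7; 6 ⊕ 7 = 1.
P[3]: T = A, S = E(K, T) = 4; B ⊕ 4 = F.
P[4]: T = B, S = E(K, T) = 5; E ⊕ 5 = B.
P[5]: T = C, S = E(K, T) = 2; 5 ⊕ 2 = 7.
Blocks that differ from the original plaintext: P[5].

P[1] = 2, P[2] = 1, P[3] = F, P[4] = B, P[5] = 7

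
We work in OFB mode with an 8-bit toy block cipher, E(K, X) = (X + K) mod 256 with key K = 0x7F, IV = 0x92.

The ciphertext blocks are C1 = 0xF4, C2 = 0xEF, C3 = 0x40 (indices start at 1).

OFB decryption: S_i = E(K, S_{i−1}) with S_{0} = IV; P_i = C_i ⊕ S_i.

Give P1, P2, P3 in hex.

P1 = 0xE5, P2 = 0x7F, P3 = 0x4F

P1: S = E(K, 0x92) = 0x11; 0xF4 ⊕ 0x11 = 0xE5.
P2: S = E(K, 0x11) = 0x90; 0xEF ⊕ 0x90 = 0x7F.
P3: S = E(K, 0x90) = 0x0F; 0x40 ⊕ 0x0F = 0x4F.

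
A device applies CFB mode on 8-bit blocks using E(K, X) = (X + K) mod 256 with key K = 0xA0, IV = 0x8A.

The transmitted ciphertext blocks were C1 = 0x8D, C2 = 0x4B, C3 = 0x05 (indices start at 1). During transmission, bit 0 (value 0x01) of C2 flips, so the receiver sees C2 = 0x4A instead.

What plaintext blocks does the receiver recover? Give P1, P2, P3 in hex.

CFB decryption: P_i = C_i ⊕ E(K, C_{i−1}), with C_{0} = IV.
Only C2 changed, to 0x4A. In CFB, a change in C_i flips the same bit in P_i and garbles P_{i+1}. Decrypting the received ciphertext:
P1: E(K, 0x8A) = 0x2A; 0x8D ⊕ 0x2A = 0xA7.
P2: E(K, 0x8D) = 0x2D; 0x4A ⊕ 0x2D = 0x67.
P3: E(K, 0x4A) = 0xEA; 0x05 ⊕ 0xEA = 0xEF.
Blocks that differ from the original plaintext: P2, P3.

P1 = 0xA7, P2 = 0x67, P3 = 0xEF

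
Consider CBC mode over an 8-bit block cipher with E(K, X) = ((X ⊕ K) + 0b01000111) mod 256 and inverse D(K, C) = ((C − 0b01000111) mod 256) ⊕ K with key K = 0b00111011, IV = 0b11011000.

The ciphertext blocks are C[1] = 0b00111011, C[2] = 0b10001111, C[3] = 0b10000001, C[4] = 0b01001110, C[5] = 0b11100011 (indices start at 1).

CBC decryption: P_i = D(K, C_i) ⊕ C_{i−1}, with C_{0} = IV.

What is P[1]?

P[1]: D(K, 0b00111011) = 0b11001111; 0b11001111 ⊕ 0b11011000 = 0b00010111.

P[1] = 0b00010111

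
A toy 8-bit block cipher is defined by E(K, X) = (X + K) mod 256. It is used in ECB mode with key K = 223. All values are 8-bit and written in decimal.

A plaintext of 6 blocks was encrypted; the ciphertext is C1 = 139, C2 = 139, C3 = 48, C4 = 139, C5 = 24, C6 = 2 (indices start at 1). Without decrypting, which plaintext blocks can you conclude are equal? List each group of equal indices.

P1 = P2 = P4

ECB encrypts each block independently with the same key, so equal ciphertext blocks imply equal plaintext blocks.
C1 = C2 = C4 = 139, so P1 = P2 = P4.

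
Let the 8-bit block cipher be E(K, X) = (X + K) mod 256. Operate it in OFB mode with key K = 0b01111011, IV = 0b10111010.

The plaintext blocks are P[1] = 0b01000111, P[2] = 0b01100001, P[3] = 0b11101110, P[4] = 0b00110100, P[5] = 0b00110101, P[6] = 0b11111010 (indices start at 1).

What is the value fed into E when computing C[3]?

0b10110000

OFB encryption: S_i = E(K, S_{i−1}) with S_{0} = IV; C_i = P_i ⊕ S_i.
C[1]: S = E(K, 0b10111010) = 0b00110101; 0b01000111 ⊕ 0b00110101 = 0b01110010.
C[2]: S = E(K, 0b00110101) = 0b10110000; 0b01100001 ⊕ 0b10110000 = 0b11010001.
C[3]: S = E(K, 0b10110000) = 0b00101011; 0b11101110 ⊕ 0b00101011 = 0b11000101.
So the input to E for block [3] is 0b10110000.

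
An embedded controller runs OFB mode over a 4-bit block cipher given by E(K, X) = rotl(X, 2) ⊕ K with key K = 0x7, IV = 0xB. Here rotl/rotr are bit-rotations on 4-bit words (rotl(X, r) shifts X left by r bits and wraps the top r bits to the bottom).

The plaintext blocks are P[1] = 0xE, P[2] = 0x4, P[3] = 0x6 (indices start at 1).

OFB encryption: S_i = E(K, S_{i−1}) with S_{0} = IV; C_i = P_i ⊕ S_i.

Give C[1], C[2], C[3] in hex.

C[1]: S = E(K, 0xB) = 0x9; 0xE ⊕ 0x9 = 0x7.
C[2]: S = E(K, 0x9) = 0x1; 0x4 ⊕ 0x1 = 0x5.
C[3]: S = E(K, 0x1) = 0x3; 0x6 ⊕ 0x3 = 0x5.

C[1] = 0x7, C[2] = 0x5, C[3] = 0x5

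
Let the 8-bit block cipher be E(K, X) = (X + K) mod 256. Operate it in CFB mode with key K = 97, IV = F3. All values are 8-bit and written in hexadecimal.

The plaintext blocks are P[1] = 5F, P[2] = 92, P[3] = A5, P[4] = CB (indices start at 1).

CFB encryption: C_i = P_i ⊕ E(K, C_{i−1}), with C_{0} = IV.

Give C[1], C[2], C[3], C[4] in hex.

C[1]: E(K, F3) = 8A; 5F ⊕ 8A = D5.
C[2]: E(K, D5) = 6C; 92 ⊕ 6C = FE.
C[3]: E(K, FE) = 95; A5 ⊕ 95 = 30.
C[4]: E(K, 30) = C7; CB ⊕ C7 = 0C.

C[1] = D5, C[2] = FE, C[3] = 30, C[4] = 0C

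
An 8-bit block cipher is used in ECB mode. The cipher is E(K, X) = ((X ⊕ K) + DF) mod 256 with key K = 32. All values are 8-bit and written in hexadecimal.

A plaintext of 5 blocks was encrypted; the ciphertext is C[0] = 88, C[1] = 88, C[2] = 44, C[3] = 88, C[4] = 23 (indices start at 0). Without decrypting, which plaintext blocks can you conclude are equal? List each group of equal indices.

ECB encrypts each block independently with the same key, so equal ciphertext blocks imply equal plaintext blocks.
C[0] = C[1] = C[3] = 88, so P[0] = P[1] = P[3].

P[0] = P[1] = P[3]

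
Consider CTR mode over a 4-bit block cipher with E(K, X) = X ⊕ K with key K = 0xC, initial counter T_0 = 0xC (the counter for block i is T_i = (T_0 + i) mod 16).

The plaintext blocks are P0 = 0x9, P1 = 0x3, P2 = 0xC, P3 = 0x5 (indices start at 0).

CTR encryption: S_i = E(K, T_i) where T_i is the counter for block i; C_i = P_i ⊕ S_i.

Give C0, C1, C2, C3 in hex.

C0: T = 0xC, S = E(K, T) = 0x0; 0x9 ⊕ 0x0 = 0x9.
C1: T = 0xD, S = E(K, T) = 0x1; 0x3 ⊕ 0x1 = 0x2.
C2: T = 0xE, S = E(K, T) = 0x2; 0xC ⊕ 0x2 = 0xE.
C3: T = 0xF, S = E(K, T) = 0x3; 0x5 ⊕ 0x3 = 0x6.

C0 = 0x9, C1 = 0x2, C2 = 0xE, C3 = 0x6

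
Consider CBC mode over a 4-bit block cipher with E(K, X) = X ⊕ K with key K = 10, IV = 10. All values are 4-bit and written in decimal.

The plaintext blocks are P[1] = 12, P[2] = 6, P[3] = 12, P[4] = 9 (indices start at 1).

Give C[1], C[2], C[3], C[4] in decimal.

CBC encryption: C_i = E(K, P_i ⊕ C_{i−1}), with C_{0} = IV.
C[1]: P[1] ⊕ 10 = 6; E(K, 6) = 12.
C[2]: P[2] ⊕ 12 = 10; E(K, 10) = 0.
C[3]: P[3] ⊕ 0 = 12; E(K, 12) = 6.
C[4]: P[4] ⊕ 6 = 15; E(K, 15) = 5.

C[1] = 12, C[2] = 0, C[3] = 6, C[4] = 5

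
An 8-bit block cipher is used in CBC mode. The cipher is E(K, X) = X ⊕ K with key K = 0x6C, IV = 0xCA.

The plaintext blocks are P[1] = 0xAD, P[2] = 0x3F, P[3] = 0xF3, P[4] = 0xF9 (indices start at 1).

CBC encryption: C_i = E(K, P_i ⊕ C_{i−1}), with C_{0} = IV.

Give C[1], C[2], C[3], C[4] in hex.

C[1]: P[1] ⊕ 0xCA = 0x67; E(K, 0x67) = 0x0B.
C[2]: P[2] ⊕ 0x0B = 0x34; E(K, 0x34) = 0x58.
C[3]: P[3] ⊕ 0x58 = 0xAB; E(K, 0xAB) = 0xC7.
C[4]: P[4] ⊕ 0xC7 = 0x3E; E(K, 0x3E) = 0x52.

C[1] = 0x0B, C[2] = 0x58, C[3] = 0xC7, C[4] = 0x52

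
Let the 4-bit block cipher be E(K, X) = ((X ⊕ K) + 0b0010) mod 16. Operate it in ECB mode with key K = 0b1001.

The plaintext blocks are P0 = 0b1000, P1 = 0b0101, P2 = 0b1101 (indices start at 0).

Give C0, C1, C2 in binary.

ECB encryption: C_i = E(K, P_i).
C0: E(K, 0b1000) = 0b0011.
C1: E(K, 0b0101) = 0b1110.
C2: E(K, 0b1101) = 0b0110.

C0 = 0b0011, C1 = 0b1110, C2 = 0b0110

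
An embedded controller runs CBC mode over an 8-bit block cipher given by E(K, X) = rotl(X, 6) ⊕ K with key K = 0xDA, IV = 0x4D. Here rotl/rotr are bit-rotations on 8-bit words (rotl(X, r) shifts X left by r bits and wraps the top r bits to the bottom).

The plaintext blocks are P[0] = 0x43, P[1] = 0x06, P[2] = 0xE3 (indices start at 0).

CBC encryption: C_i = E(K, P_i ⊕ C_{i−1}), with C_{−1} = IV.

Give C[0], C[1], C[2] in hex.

C[0] = 0x59, C[1] = 0x0D, C[2] = 0x61

C[0]: P[0] ⊕ 0x4D = 0x0E; E(K, 0x0E) = 0x59.
C[1]: P[1] ⊕ 0x59 = 0x5F; E(K, 0x5F) = 0x0D.
C[2]: P[2] ⊕ 0x0D = 0xEE; E(K, 0xEE) = 0x61.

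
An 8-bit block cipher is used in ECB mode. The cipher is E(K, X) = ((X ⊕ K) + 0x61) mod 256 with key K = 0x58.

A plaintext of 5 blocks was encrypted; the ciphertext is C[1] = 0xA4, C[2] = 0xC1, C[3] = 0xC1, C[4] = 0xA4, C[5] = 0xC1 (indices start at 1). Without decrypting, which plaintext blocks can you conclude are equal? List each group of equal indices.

P[1] = P[4]; P[2] = P[3] = P[5]

ECB encrypts each block independently with the same key, so equal ciphertext blocks imply equal plaintext blocks.
C[1] = C[4] = 0xA4, so P[1] = P[4].
C[2] = C[3] = C[5] = 0xC1, so P[2] = P[3] = P[5].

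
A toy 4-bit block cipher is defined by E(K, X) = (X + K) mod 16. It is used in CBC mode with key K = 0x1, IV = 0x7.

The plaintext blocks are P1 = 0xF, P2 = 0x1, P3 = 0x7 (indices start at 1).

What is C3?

C3 = 0xF

CBC encryption: C_i = E(K, P_i ⊕ C_{i−1}), with C_{0} = IV.
C1: P1 ⊕ 0x7 = 0x8; E(K, 0x8) = 0x9.
C2: P2 ⊕ 0x9 = 0x8; E(K, 0x8) = 0x9.
C3: P3 ⊕ 0x9 = 0xE; E(K, 0xE) = 0xF.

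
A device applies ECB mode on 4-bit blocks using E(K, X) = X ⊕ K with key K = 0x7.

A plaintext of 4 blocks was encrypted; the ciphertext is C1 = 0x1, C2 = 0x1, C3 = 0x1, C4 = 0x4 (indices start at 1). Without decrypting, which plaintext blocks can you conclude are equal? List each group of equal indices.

P1 = P2 = P3

ECB encrypts each block independently with the same key, so equal ciphertext blocks imply equal plaintext blocks.
C1 = C2 = C3 = 0x1, so P1 = P2 = P3.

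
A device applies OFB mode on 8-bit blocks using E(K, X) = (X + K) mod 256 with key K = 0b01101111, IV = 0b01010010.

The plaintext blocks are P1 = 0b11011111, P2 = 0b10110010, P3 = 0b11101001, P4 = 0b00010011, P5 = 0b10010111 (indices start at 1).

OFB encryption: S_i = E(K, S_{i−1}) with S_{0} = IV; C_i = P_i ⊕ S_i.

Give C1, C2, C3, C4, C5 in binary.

C1: S = E(K, 0b01010010) = 0b11000001; 0b11011111 ⊕ 0b11000001 = 0b00011110.
C2: S = E(K, 0b11000001) = 0b00110000; 0b10110010 ⊕ 0b00110000 = 0b10000010.
C3: S = E(K, 0b00110000) = 0b10011111; 0b11101001 ⊕ 0b10011111 = 0b01110110.
C4: S = E(K, 0b10011111) = 0b00001110; 0b00010011 ⊕ 0b00001110 = 0b00011101.
C5: S = E(K, 0b00001110) = 0b01111101; 0b10010111 ⊕ 0b01111101 = 0b11101010.

C1 = 0b00011110, C2 = 0b10000010, C3 = 0b01110110, C4 = 0b00011101, C5 = 0b11101010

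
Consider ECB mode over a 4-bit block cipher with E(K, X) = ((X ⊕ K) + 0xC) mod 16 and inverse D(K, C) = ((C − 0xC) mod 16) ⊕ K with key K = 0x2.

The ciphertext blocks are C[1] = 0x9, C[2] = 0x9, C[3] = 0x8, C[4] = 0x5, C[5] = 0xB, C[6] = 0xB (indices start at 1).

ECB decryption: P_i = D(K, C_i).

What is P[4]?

P[4] = 0xB

P[4]: D(K, 0x5) = 0xB.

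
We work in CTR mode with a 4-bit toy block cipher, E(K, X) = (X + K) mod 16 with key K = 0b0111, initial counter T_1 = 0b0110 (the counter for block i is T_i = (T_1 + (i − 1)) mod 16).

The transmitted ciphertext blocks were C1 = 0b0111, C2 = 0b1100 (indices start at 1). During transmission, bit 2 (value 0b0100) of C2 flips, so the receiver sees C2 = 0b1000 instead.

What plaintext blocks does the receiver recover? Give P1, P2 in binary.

CTR decryption: S_i = E(K, T_i) where T_i is the counter for block i; P_i = C_i ⊕ S_i.
Only C2 changed, to 0b1000. In CTR, a change in C_i flips the same bit in P_i only; the keystream is unaffected. Decrypting the received ciphertext:
P1: T = 0b0110, S = E(K, T) = 0b1101; 0b0111 ⊕ 0b1101 = 0b1010.
P2: T = 0b0111, S = E(K, T) = 0b1110; 0b1000 ⊕ 0b1110 = 0b0110.
Blocks that differ from the original plaintext: P2.

P1 = 0b1010, P2 = 0b0110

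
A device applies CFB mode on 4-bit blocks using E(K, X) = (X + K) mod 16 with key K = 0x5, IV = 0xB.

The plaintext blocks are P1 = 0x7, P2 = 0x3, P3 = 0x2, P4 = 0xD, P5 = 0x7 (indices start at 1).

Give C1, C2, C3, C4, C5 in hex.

C1 = 0x7, C2 = 0xF, C3 = 0x6, C4 = 0x6, C5 = 0xC

CFB encryption: C_i = P_i ⊕ E(K, C_{i−1}), with C_{0} = IV.
C1: E(K, 0xB) = 0x0; 0x7 ⊕ 0x0 = 0x7.
C2: E(K, 0x7) = 0xC; 0x3 ⊕ 0xC = 0xF.
C3: E(K, 0xF) = 0x4; 0x2 ⊕ 0x4 = 0x6.
C4: E(K, 0x6) = 0xB; 0xD ⊕ 0xB = 0x6.
C5: E(K, 0x6) = 0xB; 0x7 ⊕ 0xB = 0xC.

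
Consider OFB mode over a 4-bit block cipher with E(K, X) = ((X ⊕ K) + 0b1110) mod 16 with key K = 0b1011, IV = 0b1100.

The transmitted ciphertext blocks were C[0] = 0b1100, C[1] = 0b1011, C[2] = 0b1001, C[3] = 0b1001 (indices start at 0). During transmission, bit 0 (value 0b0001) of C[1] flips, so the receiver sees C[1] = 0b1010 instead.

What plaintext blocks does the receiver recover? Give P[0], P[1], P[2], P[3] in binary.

P[0] = 0b1001, P[1] = 0b0110, P[2] = 0b1100, P[3] = 0b0101

OFB decryption: S_i = E(K, S_{i−1}) with S_{−1} = IV; P_i = C_i ⊕ S_i.
Only C[1] changed, to 0b1010. In OFB, a change in C_i flips the same bit in P_i only; the keystream is unaffected. Decrypting the received ciphertext:
P[0]: S = E(K, 0b1100) = 0b0101; 0b1100 ⊕ 0b0101 = 0b1001.
P[1]: S = E(K, 0b0101) = 0b1100; 0b1010 ⊕ 0b1100 = 0b0110.
P[2]: S = E(K, 0b1100) = 0b0101; 0b1001 ⊕ 0b0101 = 0b1100.
P[3]: S = E(K, 0b0101) = 0b1100; 0b1001 ⊕ 0b1100 = 0b0101.
Blocks that differ from the original plaintext: P[1].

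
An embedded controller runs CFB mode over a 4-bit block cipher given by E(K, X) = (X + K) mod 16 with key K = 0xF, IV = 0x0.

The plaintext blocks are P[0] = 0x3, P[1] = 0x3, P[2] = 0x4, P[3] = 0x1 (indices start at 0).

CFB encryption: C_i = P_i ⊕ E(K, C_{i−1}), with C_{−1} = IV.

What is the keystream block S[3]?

C[0]: E(K, 0x0) = 0xF; 0x3 ⊕ 0xF = 0xC.
C[1]: E(K, 0xC) = 0xB; 0x3 ⊕ 0xB = 0x8.
C[2]: E(K, 0x8) = 0x7; 0x4 ⊕ 0x7 = 0x3.
C[3]: E(K, 0x3) = 0x2; 0x1 ⊕ 0x2 = 0x3.
So S[3] = 0x2.

0x2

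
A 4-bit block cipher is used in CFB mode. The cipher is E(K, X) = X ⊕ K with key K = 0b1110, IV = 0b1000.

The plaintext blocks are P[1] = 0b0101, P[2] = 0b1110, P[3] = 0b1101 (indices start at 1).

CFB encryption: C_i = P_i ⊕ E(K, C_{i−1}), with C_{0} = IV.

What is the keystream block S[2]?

C[1]: E(K, 0b1000) = 0b0110; 0b0101 ⊕ 0b0110 = 0b0011.
C[2]: E(K, 0b0011) = 0b1101; 0b1110 ⊕ 0b1101 = 0b0011.
So S[2] = 0b1101.

0b1101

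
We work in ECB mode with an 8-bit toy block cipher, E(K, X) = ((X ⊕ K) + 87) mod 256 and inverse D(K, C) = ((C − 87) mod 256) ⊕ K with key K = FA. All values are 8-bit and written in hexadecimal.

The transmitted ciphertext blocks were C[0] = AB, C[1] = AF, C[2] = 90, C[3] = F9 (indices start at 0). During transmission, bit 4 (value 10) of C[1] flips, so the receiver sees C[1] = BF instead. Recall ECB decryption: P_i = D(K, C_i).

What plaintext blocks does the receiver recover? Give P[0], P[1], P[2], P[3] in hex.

P[0] = DE, P[1] = C2, P[2] = F3, P[3] = 88

Only C[1] changed, to BF. In ECB, a change in C_i affects only P_i. Decrypting the received ciphertext:
P[0]: D(K, AB) = DE.
P[1]: D(K, BF) = C2.
P[2]: D(K, 90) = F3.
P[3]: D(K, F9) = 88.
Blocks that differ from the original plaintext: P[1].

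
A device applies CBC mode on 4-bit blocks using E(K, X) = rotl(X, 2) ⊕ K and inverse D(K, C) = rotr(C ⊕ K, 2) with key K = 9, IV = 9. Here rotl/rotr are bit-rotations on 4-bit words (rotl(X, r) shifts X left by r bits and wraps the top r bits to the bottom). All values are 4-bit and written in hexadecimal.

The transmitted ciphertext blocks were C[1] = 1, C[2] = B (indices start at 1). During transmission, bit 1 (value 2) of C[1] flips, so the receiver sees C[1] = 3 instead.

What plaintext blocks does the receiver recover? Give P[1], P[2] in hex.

CBC decryption: P_i = D(K, C_i) ⊕ C_{i−1}, with C_{0} = IV.
Only C[1] changed, to 3. In CBC, a change in C_i garbles P_i and flips the same bit in P_{i+1}. Decrypting the received ciphertext:
P[1]: D(K, 3) = A; A ⊕ 9 = 3.
P[2]: D(K, B) = 8; 8 ⊕ 3 = B.
Blocks that differ from the original plaintext: P[1], P[2].

P[1] = 3, P[2] = B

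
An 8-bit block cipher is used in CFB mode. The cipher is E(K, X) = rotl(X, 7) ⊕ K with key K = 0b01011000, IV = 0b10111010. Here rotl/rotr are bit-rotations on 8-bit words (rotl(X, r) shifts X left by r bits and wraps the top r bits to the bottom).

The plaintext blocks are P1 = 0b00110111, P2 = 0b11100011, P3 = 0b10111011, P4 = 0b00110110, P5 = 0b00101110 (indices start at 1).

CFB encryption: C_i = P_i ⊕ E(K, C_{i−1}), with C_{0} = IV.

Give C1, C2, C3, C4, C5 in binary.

C1 = 0b00110010, C2 = 0b10100010, C3 = 0b10110010, C4 = 0b00110111, C5 = 0b11101101

C1: E(K, 0b10111010) = 0b00000101; 0b00110111 ⊕ 0b00000101 = 0b00110010.
C2: E(K, 0b00110010) = 0b01000001; 0b11100011 ⊕ 0b01000001 = 0b10100010.
C3: E(K, 0b10100010) = 0b00001001; 0b10111011 ⊕ 0b00001001 = 0b10110010.
C4: E(K, 0b10110010) = 0b00000001; 0b00110110 ⊕ 0b00000001 = 0b00110111.
C5: E(K, 0b00110111) = 0b11000011; 0b00101110 ⊕ 0b11000011 = 0b11101101.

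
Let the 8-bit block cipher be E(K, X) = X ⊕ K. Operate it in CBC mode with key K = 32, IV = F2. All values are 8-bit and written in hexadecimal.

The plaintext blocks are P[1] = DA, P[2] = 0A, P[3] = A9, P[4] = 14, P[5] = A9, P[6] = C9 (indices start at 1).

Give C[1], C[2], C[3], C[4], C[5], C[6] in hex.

CBC encryption: C_i = E(K, P_i ⊕ C_{i−1}), with C_{0} = IV.
C[1]: P[1] ⊕ F2 = 28; E(K, 28) = 1A.
C[2]: P[2] ⊕ 1A = 10; E(K, 10) = 22.
C[3]: P[3] ⊕ 22 = 8B; E(K, 8B) = B9.
C[4]: P[4] ⊕ B9 = AD; E(K, AD) = 9F.
C[5]: P[5] ⊕ 9F = 36; E(K, 36) = 04.
C[6]: P[6] ⊕ 04 = CD; E(K, CD) = FF.

C[1] = 1A, C[2] = 22, C[3] = B9, C[4] = 9F, C[5] = 04, C[6] = FF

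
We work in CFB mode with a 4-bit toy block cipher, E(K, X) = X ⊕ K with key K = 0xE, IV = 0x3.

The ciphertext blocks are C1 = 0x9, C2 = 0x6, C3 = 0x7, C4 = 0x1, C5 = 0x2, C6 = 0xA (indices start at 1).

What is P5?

P5 = 0xD

CFB decryption: P_i = C_i ⊕ E(K, C_{i−1}), with C_{0} = IV.
P5: E(K, 0x1) = 0xF; 0x2 ⊕ 0xF = 0xD.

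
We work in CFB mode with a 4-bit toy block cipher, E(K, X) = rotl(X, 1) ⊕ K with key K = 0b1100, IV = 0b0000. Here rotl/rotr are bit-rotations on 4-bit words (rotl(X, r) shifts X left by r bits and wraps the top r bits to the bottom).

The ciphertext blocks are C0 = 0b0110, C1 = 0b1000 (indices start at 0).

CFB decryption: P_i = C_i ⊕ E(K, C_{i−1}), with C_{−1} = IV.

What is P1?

P1 = 0b1000

P1: E(K, 0b0110) = 0b0000; 0b1000 ⊕ 0b0000 = 0b1000.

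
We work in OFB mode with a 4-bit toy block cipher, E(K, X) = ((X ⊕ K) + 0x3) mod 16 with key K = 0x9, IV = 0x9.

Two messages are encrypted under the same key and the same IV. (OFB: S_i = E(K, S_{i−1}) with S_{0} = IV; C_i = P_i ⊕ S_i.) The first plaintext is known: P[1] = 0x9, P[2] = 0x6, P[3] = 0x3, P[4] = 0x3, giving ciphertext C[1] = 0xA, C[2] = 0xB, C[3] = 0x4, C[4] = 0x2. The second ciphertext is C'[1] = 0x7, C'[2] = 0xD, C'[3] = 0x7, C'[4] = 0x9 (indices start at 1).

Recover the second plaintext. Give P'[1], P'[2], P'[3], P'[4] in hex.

In OFB with a reused IV, both messages share the same keystream S_i, so C_i ⊕ C'_i = P_i ⊕ P'_i and thus P'_i = P_i ⊕ C_i ⊕ C'_i.
P'[1]: 0x9 ⊕ 0xA ⊕ 0x7 = 0x4.
P'[2]: 0x6 ⊕ 0xB ⊕ 0xD = 0x0.
P'[3]: 0x3 ⊕ 0x4 ⊕ 0x7 = 0x0.
P'[4]: 0x3 ⊕ 0x2 ⊕ 0x9 = 0x8.

P'[1] = 0x4, P'[2] = 0x0, P'[3] = 0x0, P'[4] = 0x8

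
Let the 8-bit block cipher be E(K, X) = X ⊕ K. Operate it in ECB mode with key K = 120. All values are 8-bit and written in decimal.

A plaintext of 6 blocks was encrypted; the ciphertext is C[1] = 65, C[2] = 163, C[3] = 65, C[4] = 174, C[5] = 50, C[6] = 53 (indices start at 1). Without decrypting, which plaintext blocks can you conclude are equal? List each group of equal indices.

P[1] = P[3]

ECB encrypts each block independently with the same key, so equal ciphertext blocks imply equal plaintext blocks.
C[1] = C[3] = 65, so P[1] = P[3].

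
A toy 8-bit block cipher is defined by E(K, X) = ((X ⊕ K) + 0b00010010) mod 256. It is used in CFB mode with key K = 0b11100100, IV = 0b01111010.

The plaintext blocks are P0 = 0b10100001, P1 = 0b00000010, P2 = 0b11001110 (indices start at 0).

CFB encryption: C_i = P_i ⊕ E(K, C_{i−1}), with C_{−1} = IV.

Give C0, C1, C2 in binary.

C0: E(K, 0b01111010) = 0b10110000; 0b10100001 ⊕ 0b10110000 = 0b00010001.
C1: E(K, 0b00010001) = 0b00000111; 0b00000010 ⊕ 0b00000111 = 0b00000101.
C2: E(K, 0b00000101) = 0b11110011; 0b11001110 ⊕ 0b11110011 = 0b00111101.

C0 = 0b00010001, C1 = 0b00000101, C2 = 0b00111101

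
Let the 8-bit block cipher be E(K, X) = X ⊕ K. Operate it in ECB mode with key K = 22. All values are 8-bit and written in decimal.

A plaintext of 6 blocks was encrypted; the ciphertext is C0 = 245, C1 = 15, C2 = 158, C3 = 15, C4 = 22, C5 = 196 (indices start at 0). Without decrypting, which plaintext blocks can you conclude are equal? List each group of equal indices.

P1 = P3

ECB encrypts each block independently with the same key, so equal ciphertext blocks imply equal plaintext blocks.
C1 = C3 = 15, so P1 = P3.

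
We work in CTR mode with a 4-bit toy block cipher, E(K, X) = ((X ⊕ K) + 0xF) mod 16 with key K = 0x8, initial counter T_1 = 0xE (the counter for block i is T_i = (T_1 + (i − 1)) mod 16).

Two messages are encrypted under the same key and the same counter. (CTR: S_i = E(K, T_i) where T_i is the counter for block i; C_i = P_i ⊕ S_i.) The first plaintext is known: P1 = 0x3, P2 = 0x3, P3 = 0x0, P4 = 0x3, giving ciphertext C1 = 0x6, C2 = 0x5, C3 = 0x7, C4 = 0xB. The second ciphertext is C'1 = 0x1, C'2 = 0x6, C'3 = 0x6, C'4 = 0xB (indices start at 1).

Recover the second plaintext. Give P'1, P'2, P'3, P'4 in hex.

P'1 = 0x4, P'2 = 0x0, P'3 = 0x1, P'4 = 0x3

In CTR with a reused counter, both messages share the same keystream S_i, so C_i ⊕ C'_i = P_i ⊕ P'_i and thus P'_i = P_i ⊕ C_i ⊕ C'_i.
P'1: 0x3 ⊕ 0x6 ⊕ 0x1 = 0x4.
P'2: 0x3 ⊕ 0x5 ⊕ 0x6 = 0x0.
P'3: 0x0 ⊕ 0x7 ⊕ 0x6 = 0x1.
P'4: 0x3 ⊕ 0xB ⊕ 0xB = 0x3.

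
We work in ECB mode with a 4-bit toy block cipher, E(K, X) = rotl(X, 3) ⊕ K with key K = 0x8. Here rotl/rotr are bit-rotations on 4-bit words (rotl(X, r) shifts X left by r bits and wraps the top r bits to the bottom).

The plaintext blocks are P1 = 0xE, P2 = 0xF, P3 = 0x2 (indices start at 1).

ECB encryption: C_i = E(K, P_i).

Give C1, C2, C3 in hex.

C1 = 0xF, C2 = 0x7, C3 = 0x9

C1: E(K, 0xE) = 0xF.
C2: E(K, 0xF) = 0x7.
C3: E(K, 0x2) = 0x9.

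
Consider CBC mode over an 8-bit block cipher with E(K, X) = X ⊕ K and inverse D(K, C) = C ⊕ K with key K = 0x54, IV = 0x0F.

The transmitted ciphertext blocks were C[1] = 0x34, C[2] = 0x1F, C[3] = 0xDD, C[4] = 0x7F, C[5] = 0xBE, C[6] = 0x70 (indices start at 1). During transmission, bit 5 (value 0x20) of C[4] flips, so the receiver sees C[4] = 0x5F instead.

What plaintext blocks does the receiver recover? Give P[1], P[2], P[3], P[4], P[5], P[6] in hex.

CBC decryption: P_i = D(K, C_i) ⊕ C_{i−1}, with C_{0} = IV.
Only C[4] changed, to 0x5F. In CBC, a change in C_i garbles P_i and flips the same bit in P_{i+1}. Decrypting the received ciphertext:
P[1]: D(K, 0x34) = 0x60; 0x60 ⊕ 0x0F = 0x6F.
P[2]: D(K, 0x1F) = 0x4B; 0x4B ⊕ 0x34 = 0x7F.
P[3]: D(K, 0xDD) = 0x89; 0x89 ⊕ 0x1F = 0x96.
P[4]: D(K, 0x5F) = 0x0B; 0x0B ⊕ 0xDD = 0xD6.
P[5]: D(K, 0xBE) = 0xEA; 0xEA ⊕ 0x5F = 0xB5.
P[6]: D(K, 0x70) = 0x24; 0x24 ⊕ 0xBE = 0x9A.
Blocks that differ from the original plaintext: P[4], P[5].

P[1] = 0x6F, P[2] = 0x7F, P[3] = 0x96, P[4] = 0xD6, P[5] = 0xB5, P[6] = 0x9A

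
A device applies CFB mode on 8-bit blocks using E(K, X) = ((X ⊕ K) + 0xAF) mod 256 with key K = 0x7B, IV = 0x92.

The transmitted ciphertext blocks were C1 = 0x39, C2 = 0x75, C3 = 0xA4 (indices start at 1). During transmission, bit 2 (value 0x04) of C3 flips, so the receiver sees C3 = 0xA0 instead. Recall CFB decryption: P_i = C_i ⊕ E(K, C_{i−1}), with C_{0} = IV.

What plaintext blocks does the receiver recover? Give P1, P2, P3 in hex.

P1 = 0xA1, P2 = 0x84, P3 = 0x1D

Only C3 changed, to 0xA0. In CFB, a change in C_i flips the same bit in P_i and garbles P_{i+1}. Decrypting the received ciphertext:
P1: E(K, 0x92) = 0x98; 0x39 ⊕ 0x98 = 0xA1.
P2: E(K, 0x39) = 0xF1; 0x75 ⊕ 0xF1 = 0x84.
P3: E(K, 0x75) = 0xBD; 0xA0 ⊕ 0xBD = 0x1D.
Blocks that differ from the original plaintext: P3.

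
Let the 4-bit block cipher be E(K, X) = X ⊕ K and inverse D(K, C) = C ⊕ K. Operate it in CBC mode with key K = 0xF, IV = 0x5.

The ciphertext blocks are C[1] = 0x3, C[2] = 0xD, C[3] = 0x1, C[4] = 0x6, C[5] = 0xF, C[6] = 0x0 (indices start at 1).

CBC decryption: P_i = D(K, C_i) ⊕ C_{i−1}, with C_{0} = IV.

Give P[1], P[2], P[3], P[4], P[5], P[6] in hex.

P[1]: D(K, 0x3) = 0xC; 0xC ⊕ 0x5 = 0x9.
P[2]: D(K, 0xD) = 0x2; 0x2 ⊕ 0x3 = 0x1.
P[3]: D(K, 0x1) = 0xE; 0xE ⊕ 0xD = 0x3.
P[4]: D(K, 0x6) = 0x9; 0x9 ⊕ 0x1 = 0x8.
P[5]: D(K, 0xF) = 0x0; 0x0 ⊕ 0x6 = 0x6.
P[6]: D(K, 0x0) = 0xF; 0xF ⊕ 0xF = 0x0.

P[1] = 0x9, P[2] = 0x1, P[3] = 0x3, P[4] = 0x8, P[5] = 0x6, P[6] = 0x0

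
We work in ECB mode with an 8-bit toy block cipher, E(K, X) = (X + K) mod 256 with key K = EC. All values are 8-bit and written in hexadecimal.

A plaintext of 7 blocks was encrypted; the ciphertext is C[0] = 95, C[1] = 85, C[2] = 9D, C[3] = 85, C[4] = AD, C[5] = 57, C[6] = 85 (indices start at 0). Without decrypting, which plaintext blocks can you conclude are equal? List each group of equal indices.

ECB encrypts each block independently with the same key, so equal ciphertext blocks imply equal plaintext blocks.
C[1] = C[3] = C[6] = 85, so P[1] = P[3] = P[6].

P[1] = P[3] = P[6]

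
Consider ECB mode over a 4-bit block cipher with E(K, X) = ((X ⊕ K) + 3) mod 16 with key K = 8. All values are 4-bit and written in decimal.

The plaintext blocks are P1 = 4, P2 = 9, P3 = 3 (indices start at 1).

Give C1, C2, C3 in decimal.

ECB encryption: C_i = E(K, P_i).
C1: E(K, 4) = 15.
C2: E(K, 9) = 4.
C3: E(K, 3) = 14.

C1 = 15, C2 = 4, C3 = 14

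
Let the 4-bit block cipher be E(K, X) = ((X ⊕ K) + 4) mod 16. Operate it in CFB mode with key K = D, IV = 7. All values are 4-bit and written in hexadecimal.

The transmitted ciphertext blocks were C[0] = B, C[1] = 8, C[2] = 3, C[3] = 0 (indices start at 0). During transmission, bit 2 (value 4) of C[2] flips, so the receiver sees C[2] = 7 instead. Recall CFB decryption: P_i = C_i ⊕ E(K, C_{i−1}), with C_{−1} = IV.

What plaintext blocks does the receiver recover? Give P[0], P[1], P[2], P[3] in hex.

Only C[2] changed, to 7. In CFB, a change in C_i flips the same bit in P_i and garbles P_{i+1}. Decrypting the received ciphertext:
P[0]: E(K, 7) = E; B ⊕ E = 5.
P[1]: E(K, B) = A; 8 ⊕ A = 2.
P[2]: E(K, 8) = 9; 7 ⊕ 9 = E.
P[3]: E(K, 7) = E; 0 ⊕ E = E.
Blocks that differ from the original plaintext: P[2], P[3].

P[0] = 5, P[1] = 2, P[2] = E, P[3] = E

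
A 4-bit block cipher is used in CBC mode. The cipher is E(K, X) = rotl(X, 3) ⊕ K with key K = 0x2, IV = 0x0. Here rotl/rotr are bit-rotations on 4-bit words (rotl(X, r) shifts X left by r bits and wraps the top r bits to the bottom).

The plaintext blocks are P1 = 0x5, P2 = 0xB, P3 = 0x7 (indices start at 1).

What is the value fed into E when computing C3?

CBC encryption: C_i = E(K, P_i ⊕ C_{i−1}), with C_{0} = IV.
C1: P1 ⊕ 0x0 = 0x5; E(K, 0x5) = 0x8.
C2: P2 ⊕ 0x8 = 0x3; E(K, 0x3) = 0xB.
C3: P3 ⊕ 0xB = 0xC; E(K, 0xC) = 0x4.
So the input to E for block 3 is 0xC.

0xC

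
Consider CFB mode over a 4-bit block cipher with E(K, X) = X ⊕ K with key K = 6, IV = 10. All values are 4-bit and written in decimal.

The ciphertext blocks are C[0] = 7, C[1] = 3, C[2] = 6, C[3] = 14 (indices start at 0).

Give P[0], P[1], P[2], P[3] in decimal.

P[0] = 11, P[1] = 2, P[2] = 3, P[3] = 14

CFB decryption: P_i = C_i ⊕ E(K, C_{i−1}), with C_{−1} = IV.
P[0]: E(K, 10) = 12; 7 ⊕ 12 = 11.
P[1]: E(K, 7) = 1; 3 ⊕ 1 = 2.
P[2]: E(K, 3) = 5; 6 ⊕ 5 = 3.
P[3]: E(K, 6) = 0; 14 ⊕ 0 = 14.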